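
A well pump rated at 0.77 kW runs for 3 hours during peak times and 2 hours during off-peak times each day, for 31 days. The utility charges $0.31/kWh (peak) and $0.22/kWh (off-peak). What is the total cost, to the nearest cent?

Peak energy = 0.77 kW × 3 h × 31 = 71.61 kWh
Off-peak energy = 0.77 kW × 2 h × 31 = 47.74 kWh
Cost = 71.61 × $0.31 + 47.74 × $0.22 = $22.1991 + $10.5028 = $32.70

$32.70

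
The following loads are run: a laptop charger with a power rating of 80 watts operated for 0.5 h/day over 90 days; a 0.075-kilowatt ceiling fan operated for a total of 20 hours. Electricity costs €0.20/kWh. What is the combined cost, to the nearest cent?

€1.02

laptop charger: Runtime = 0.5 h/day × 90 days = 45 h
laptop charger: 0.08 kW × 45 h = 3.6 kWh
ceiling fan: 0.075 kW × 20 h = 1.5 kWh
Total energy = 5.1 kWh
Cost = 5.1 × €0.20 = €1.02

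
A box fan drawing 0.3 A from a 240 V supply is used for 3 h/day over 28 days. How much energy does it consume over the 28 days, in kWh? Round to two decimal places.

Power = 0.3 A × 240 V = 72 W = 0.072 kW
Runtime = 3 h/day × 28 days = 84 h
Energy = 0.072 kW × 84 h = 6.048 kWh ≈ 6.05 kWh

6.05 kWh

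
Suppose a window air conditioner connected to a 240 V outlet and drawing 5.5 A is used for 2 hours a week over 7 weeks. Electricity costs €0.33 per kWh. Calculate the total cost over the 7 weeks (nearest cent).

Power = 5.5 A × 240 V = 1320 W = 1.32 kW
Runtime = 2 h/week × 7 weeks = 14 h
Energy = 1.32 kW × 14 h = 18.48 kWh
Cost = 18.48 kWh × €0.33/kWh = €6.10

€6.10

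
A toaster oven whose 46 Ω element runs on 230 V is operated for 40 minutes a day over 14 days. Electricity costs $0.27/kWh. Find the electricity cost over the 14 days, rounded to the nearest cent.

$2.90

Power = V²/R = 230²/46 = 1150 W = 1.15 kW
Runtime = 40 min × 14 = 560 min = 9.333333… h
Energy = 1.15 kW × 9.333333… h = 10.733333… kWh
Cost = 10.733333… kWh × $0.27/kWh = $2.90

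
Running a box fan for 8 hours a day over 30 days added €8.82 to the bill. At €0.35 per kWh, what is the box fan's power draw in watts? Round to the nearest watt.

105 W

Energy = €8.82 ÷ €0.35/kWh = 25.2 kWh
Runtime = 8 h/day × 30 days = 240 h
Power = 25.2 kWh ÷ 240 h = 0.105 kW = 105 W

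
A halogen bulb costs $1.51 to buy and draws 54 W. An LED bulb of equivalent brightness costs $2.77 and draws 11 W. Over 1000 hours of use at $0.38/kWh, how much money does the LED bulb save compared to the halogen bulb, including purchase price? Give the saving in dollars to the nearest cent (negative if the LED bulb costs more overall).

$15.08

halogen bulb: $1.51 + (54/1000) kW × 1000 h × $0.38 = $1.51 + $20.52 = $22.03
LED bulb: $2.77 + (11/1000) kW × 1000 h × $0.38 = $2.77 + $4.18 = $6.95
Saving = $22.03 − $6.95 = $15.08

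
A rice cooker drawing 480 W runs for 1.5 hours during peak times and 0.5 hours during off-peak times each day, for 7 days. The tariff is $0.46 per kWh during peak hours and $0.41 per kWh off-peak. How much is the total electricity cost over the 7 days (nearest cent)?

$3.01

Peak energy = 0.48 kW × 1.5 h × 7 = 5.04 kWh
Off-peak energy = 0.48 kW × 0.5 h × 7 = 1.68 kWh
Cost = 5.04 × $0.46 + 1.68 × $0.41 = $2.3184 + $0.6888 = $3.01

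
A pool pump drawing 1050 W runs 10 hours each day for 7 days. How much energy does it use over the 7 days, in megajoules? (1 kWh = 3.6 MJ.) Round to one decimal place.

264.6 MJ

Runtime = 10 h/day × 7 days = 70 h
Energy = 1.05 kW × 70 h = 73.5 kWh
= 73.5 × 3.6 MJ = 264.6 MJ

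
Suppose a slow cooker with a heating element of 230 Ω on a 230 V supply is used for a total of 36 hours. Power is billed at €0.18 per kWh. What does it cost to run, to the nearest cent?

Power = V²/R = 230²/230 = 230 W = 0.23 kW
Energy = 0.23 kW × 36 h = 8.28 kWh
Cost = 8.28 kWh × €0.18/kWh = €1.49

€1.49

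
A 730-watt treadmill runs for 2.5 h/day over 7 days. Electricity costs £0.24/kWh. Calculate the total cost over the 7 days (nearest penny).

£3.07

Runtime = 2.5 h/day × 7 days = 17.5 h
Energy = 0.73 kW × 17.5 h = 12.775 kWh
Cost = 12.775 kWh × £0.24/kWh = £3.07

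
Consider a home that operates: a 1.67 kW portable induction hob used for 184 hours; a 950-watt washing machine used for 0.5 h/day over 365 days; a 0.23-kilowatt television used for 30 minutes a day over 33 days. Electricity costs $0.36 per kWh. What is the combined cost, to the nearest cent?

portable induction hob: 1.67 kW × 184 h = 307.28 kWh
washing machine: Runtime = 0.5 h/day × 365 days = 182.5 h
washing machine: 0.95 kW × 182.5 h = 173.375 kWh
television: Runtime = 30 min × 33 = 990 min = 16.5 h
television: 0.23 kW × 16.5 h = 3.795 kWh
Total energy = 484.45 kWh
Cost = 484.45 × $0.36 = $174.40

$174.40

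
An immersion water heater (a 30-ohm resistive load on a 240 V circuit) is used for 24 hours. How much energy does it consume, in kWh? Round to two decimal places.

46.08 kWh

Power = V²/R = 240²/30 = 1920 W = 1.92 kW
Energy = 1.92 kW × 24 h = 46.08 kWh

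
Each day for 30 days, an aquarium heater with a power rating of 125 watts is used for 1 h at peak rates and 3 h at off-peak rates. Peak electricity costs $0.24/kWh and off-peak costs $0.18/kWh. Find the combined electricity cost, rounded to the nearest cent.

Peak energy = 0.125 kW × 1 h × 30 = 3.75 kWh
Off-peak energy = 0.125 kW × 3 h × 30 = 11.25 kWh
Cost = 3.75 × $0.24 + 11.25 × $0.18 = $0.9 + $2.025 = $2.93

$2.93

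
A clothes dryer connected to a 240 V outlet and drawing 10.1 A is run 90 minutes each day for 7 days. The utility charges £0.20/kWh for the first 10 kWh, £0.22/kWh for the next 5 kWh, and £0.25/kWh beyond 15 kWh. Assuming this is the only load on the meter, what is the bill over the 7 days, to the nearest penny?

Power = 10.1 A × 240 V = 2424 W = 2.424 kW
Runtime = 90 min × 7 = 630 min = 10.5 h
Energy = 2.424 kW × 10.5 h = 25.452 kWh
Tier 1 (0–10 kWh): 10 × £0.20 = £2
Tier 2 (10–15 kWh): 5 × £0.22 = £1.1
Above 15 kWh: 10.452 × £0.25 = £2.613
Bill = £5.71

£5.71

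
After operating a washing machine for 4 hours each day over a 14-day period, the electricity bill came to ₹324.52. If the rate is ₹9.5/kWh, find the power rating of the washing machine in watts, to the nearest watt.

Energy = ₹324.52 ÷ ₹9.5/kWh = 34.16 kWh
Runtime = 4 h/day × 14 days = 56 h
Power = 34.16 kWh ÷ 56 h = 0.61 kW = 610 W

610 W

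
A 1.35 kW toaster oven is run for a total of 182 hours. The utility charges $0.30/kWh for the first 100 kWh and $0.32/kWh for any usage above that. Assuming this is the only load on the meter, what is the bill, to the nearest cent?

Energy = 1.35 kW × 182 h = 245.7 kWh
Tier 1 (0–100 kWh): 100 × $0.30 = $30
Above 100 kWh: 145.7 × $0.32 = $46.624
Bill = $76.62

$76.62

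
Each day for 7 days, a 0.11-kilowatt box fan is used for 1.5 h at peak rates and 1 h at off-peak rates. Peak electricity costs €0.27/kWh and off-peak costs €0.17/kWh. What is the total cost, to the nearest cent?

€0.44

Peak energy = 0.11 kW × 1.5 h × 7 = 1.155 kWh
Off-peak energy = 0.11 kW × 1 h × 7 = 0.77 kWh
Cost = 1.155 × €0.27 + 0.77 × €0.17 = €0.31185 + €0.1309 = €0.44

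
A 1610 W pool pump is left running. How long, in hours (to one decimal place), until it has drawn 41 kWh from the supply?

Hours = 41 kWh ÷ 1.61 kW = 25.5 h

25.5 h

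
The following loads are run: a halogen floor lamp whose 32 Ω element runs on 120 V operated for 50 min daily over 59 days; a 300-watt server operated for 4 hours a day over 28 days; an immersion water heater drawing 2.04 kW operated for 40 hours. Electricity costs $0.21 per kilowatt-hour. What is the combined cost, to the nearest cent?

$28.84

halogen floor lamp: Power = V²/R = 120²/32 = 450 W = 0.45 kW
halogen floor lamp: Runtime = 50 min × 59 = 2950 min = 49.166666… h
halogen floor lamp: 0.45 kW × 49.166666… h = 22.125 kWh
server: Runtime = 4 h/day × 28 days = 112 h
server: 0.3 kW × 112 h = 33.6 kWh
immersion water heater: 2.04 kW × 40 h = 81.6 kWh
Total energy = 137.325 kWh
Cost = 137.325 × $0.21 = $28.84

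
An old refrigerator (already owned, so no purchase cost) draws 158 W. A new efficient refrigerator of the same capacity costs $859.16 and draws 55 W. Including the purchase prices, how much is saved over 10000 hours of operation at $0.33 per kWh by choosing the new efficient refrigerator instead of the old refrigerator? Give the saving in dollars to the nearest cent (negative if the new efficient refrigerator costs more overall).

old refrigerator: $0.00 + (158/1000) kW × 10000 h × $0.33 = $0.00 + $521.4 = $521.4
new efficient refrigerator: $859.16 + (55/1000) kW × 10000 h × $0.33 = $859.16 + $181.5 = $1040.66
Saving = $521.4 − $1040.66 = −$519.26

-$519.26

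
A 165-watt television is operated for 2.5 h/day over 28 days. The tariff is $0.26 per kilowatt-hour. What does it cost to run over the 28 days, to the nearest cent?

Runtime = 2.5 h/day × 28 days = 70 h
Energy = 0.165 kW × 70 h = 11.55 kWh
Cost = 11.55 kWh × $0.26/kWh = $3.00

$3.00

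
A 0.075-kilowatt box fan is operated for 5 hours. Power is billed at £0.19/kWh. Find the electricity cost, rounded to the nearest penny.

Energy = 0.075 kW × 5 h = 0.375 kWh
Cost = 0.375 kWh × £0.19/kWh = £0.07

£0.07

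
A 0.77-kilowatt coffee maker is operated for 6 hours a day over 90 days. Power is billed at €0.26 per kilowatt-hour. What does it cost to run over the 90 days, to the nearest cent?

€108.11

Runtime = 6 h/day × 90 days = 540 h
Energy = 0.77 kW × 540 h = 415.8 kWh
Cost = 415.8 kWh × €0.26/kWh = €108.11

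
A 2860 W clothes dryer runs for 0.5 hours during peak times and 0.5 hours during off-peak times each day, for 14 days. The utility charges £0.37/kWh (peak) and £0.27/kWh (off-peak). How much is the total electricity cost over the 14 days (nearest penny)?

£12.81

Peak energy = 2.86 kW × 0.5 h × 14 = 20.02 kWh
Off-peak energy = 2.86 kW × 0.5 h × 14 = 20.02 kWh
Cost = 20.02 × £0.37 + 20.02 × £0.27 = £7.4074 + £5.4054 = £12.81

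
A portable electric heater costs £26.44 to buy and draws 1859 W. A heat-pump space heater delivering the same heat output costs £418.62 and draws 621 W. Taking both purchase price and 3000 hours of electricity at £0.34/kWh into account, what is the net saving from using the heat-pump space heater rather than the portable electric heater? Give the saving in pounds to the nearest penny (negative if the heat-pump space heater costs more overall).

£870.58

portable electric heater: £26.44 + (1859/1000) kW × 3000 h × £0.34 = £26.44 + £1896.18 = £1922.62
heat-pump space heater: £418.62 + (621/1000) kW × 3000 h × £0.34 = £418.62 + £633.42 = £1052.04
Saving = £1922.62 − £1052.04 = £870.58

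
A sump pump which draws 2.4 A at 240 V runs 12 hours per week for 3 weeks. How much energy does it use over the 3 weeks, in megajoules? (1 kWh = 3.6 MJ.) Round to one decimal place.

Power = 2.4 A × 240 V = 576 W = 0.576 kW
Runtime = 12 h/week × 3 weeks = 36 h
Energy = 0.576 kW × 36 h = 20.736 kWh
= 20.736 × 3.6 MJ = 74.6 MJ

74.6 MJ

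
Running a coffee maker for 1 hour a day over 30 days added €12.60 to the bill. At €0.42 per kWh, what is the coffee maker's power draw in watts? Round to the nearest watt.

Energy = €12.60 ÷ €0.42/kWh = 30 kWh
Runtime = 1 h/day × 30 days = 30 h
Power = 30 kWh ÷ 30 h = 1 kW = 1000 W

1000 W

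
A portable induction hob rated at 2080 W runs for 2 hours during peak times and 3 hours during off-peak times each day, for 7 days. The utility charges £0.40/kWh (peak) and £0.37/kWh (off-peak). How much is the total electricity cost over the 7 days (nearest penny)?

£27.81

Peak energy = 2.08 kW × 2 h × 7 = 29.12 kWh
Off-peak energy = 2.08 kW × 3 h × 7 = 43.68 kWh
Cost = 29.12 × £0.40 + 43.68 × £0.37 = £11.648 + £16.1616 = £27.81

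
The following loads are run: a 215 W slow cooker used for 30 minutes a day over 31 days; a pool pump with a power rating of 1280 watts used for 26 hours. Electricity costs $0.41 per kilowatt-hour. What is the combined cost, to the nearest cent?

slow cooker: Runtime = 30 min × 31 = 930 min = 15.5 h
slow cooker: 0.215 kW × 15.5 h = 3.3325 kWh
pool pump: 1.28 kW × 26 h = 33.28 kWh
Total energy = 36.6125 kWh
Cost = 36.6125 × $0.41 = $15.01

$15.01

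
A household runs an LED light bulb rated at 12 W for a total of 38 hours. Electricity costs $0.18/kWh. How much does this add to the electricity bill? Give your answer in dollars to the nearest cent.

$0.08

Energy = 0.012 kW × 38 h = 0.456 kWh
Cost = 0.456 kWh × $0.18/kWh = $0.08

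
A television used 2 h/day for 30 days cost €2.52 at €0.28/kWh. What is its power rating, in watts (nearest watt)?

Energy = €2.52 ÷ €0.28/kWh = 9 kWh
Runtime = 2 h/day × 30 days = 60 h
Power = 9 kWh ÷ 60 h = 0.15 kW = 150 W

150 W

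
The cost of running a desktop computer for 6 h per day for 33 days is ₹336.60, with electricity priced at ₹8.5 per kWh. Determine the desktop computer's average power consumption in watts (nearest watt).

200 W

Energy = ₹336.60 ÷ ₹8.5/kWh = 39.6 kWh
Runtime = 6 h/day × 33 days = 198 h
Power = 39.6 kWh ÷ 198 h = 0.2 kW = 200 W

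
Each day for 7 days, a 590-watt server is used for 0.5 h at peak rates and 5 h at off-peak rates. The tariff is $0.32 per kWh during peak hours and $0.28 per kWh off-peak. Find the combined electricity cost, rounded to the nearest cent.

$6.44

Peak energy = 0.59 kW × 0.5 h × 7 = 2.065 kWh
Off-peak energy = 0.59 kW × 5 h × 7 = 20.65 kWh
Cost = 2.065 × $0.32 + 20.65 × $0.28 = $0.6608 + $5.782 = $6.44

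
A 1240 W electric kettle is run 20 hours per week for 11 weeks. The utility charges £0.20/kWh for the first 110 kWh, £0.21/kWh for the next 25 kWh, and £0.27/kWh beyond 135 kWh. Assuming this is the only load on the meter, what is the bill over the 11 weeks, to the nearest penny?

Runtime = 20 h/week × 11 weeks = 220 h
Energy = 1.24 kW × 220 h = 272.8 kWh
Tier 1 (0–110 kWh): 110 × £0.20 = £22
Tier 2 (110–135 kWh): 25 × £0.21 = £5.25
Above 135 kWh: 137.8 × £0.27 = £37.206
Bill = £64.46

£64.46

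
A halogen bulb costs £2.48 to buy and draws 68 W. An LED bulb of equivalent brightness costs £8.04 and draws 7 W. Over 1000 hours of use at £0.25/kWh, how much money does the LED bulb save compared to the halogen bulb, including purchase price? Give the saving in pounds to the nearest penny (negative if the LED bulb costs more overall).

halogen bulb: £2.48 + (68/1000) kW × 1000 h × £0.25 = £2.48 + £17 = £19.48
LED bulb: £8.04 + (7/1000) kW × 1000 h × £0.25 = £8.04 + £1.75 = £9.79
Saving = £19.48 − £9.79 = £9.69

£9.69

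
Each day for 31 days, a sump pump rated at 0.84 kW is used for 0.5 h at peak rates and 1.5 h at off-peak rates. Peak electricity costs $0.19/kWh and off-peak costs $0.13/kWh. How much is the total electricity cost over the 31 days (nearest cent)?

$7.55

Peak energy = 0.84 kW × 0.5 h × 31 = 13.02 kWh
Off-peak energy = 0.84 kW × 1.5 h × 31 = 39.06 kWh
Cost = 13.02 × $0.19 + 39.06 × $0.13 = $2.4738 + $5.0778 = $7.55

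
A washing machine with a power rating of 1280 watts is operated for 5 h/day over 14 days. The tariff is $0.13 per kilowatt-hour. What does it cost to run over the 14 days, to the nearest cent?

Runtime = 5 h/day × 14 days = 70 h
Energy = 1.28 kW × 70 h = 89.6 kWh
Cost = 89.6 kWh × $0.13/kWh = $11.65

$11.65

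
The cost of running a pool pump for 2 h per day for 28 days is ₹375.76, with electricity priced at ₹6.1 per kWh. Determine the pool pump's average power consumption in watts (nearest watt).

Energy = ₹375.76 ÷ ₹6.1/kWh = 61.6 kWh
Runtime = 2 h/day × 28 days = 56 h
Power = 61.6 kWh ÷ 56 h = 1.1 kW = 1100 W

1100 W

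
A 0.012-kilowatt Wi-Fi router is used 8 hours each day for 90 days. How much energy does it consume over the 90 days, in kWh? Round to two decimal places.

8.64 kWh

Runtime = 8 h/day × 90 days = 720 h
Energy = 0.012 kW × 720 h = 8.64 kWh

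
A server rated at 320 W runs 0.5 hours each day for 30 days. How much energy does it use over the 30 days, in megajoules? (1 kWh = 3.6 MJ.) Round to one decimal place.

Runtime = 0.5 h/day × 30 days = 15 h
Energy = 0.32 kW × 15 h = 4.8 kWh
= 4.8 × 3.6 MJ = 17.3 MJ

17.3 MJ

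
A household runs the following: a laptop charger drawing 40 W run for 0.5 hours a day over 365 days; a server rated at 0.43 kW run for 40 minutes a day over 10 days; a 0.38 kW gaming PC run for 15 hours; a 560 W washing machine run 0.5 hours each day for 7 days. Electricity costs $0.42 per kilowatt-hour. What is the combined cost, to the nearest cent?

laptop charger: Runtime = 0.5 h/day × 365 days = 182.5 h
laptop charger: 0.04 kW × 182.5 h = 7.3 kWh
server: Runtime = 40 min × 10 = 400 min = 6.666666… h
server: 0.43 kW × 6.666666… h = 2.866666… kWh
gaming PC: 0.38 kW × 15 h = 5.7 kWh
washing machine: Runtime = 0.5 h/day × 7 days = 3.5 h
washing machine: 0.56 kW × 3.5 h = 1.96 kWh
Total energy = 17.826666… kWh
Cost = 17.826666… × $0.42 = $7.49

$7.49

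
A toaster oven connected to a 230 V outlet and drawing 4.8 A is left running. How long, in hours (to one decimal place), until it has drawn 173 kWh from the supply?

156.7 h

Power = 4.8 A × 230 V = 1104 W = 1.104 kW
Hours = 173 kWh ÷ 1.104 kW = 156.7 h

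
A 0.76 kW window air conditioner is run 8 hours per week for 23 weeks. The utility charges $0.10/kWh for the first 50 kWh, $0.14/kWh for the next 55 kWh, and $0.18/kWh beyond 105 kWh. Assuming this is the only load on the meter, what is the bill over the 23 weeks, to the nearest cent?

$18.97

Runtime = 8 h/week × 23 weeks = 184 h
Energy = 0.76 kW × 184 h = 139.84 kWh
Tier 1 (0–50 kWh): 50 × $0.10 = $5
Tier 2 (50–105 kWh): 55 × $0.14 = $7.7
Above 105 kWh: 34.84 × $0.18 = $6.2712
Bill = $18.97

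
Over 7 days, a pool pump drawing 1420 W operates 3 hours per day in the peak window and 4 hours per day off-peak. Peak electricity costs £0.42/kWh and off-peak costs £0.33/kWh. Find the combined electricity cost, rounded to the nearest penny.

Peak energy = 1.42 kW × 3 h × 7 = 29.82 kWh
Off-peak energy = 1.42 kW × 4 h × 7 = 39.76 kWh
Cost = 29.82 × £0.42 + 39.76 × £0.33 = £12.5244 + £13.1208 = £25.65

£25.65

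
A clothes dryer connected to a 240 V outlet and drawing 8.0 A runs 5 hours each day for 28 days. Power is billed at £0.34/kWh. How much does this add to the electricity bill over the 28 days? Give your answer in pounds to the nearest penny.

£91.39

Power = 8.0 A × 240 V = 1920 W = 1.92 kW
Runtime = 5 h/day × 28 days = 140 h
Energy = 1.92 kW × 140 h = 268.8 kWh
Cost = 268.8 kWh × £0.34/kWh = £91.39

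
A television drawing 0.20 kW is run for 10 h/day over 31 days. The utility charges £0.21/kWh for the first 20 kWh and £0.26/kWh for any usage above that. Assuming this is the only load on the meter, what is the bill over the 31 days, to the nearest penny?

£15.12

Runtime = 10 h/day × 31 days = 310 h
Energy = 0.2 kW × 310 h = 62 kWh
Tier 1 (0–20 kWh): 20 × £0.21 = £4.2
Above 20 kWh: 42 × £0.26 = £10.92
Bill = £15.12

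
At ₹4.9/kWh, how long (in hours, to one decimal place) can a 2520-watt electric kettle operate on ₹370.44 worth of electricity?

30.0 h

Energy available = ₹370.44 ÷ ₹4.9/kWh = 75.6 kWh
Hours = 75.6 kWh ÷ 2.52 kW = 30.0 h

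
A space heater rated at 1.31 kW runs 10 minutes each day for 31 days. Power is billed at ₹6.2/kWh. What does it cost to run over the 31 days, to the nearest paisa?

Runtime = 10 min × 31 = 310 min = 5.166666… h
Energy = 1.31 kW × 5.166666… h = 6.768333… kWh
Cost = 6.768333… kWh × ₹6.2/kWh = ₹41.96

₹41.96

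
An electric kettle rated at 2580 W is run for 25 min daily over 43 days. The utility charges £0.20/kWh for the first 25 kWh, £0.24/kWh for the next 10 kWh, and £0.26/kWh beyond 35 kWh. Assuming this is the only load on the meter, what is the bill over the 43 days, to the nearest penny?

Runtime = 25 min × 43 = 1075 min = 17.916666… h
Energy = 2.58 kW × 17.916666… h = 46.225 kWh
Tier 1 (0–25 kWh): 25 × £0.20 = £5
Tier 2 (25–35 kWh): 10 × £0.24 = £2.4
Above 35 kWh: 11.225 × £0.26 = £2.9185
Bill = £10.32

£10.32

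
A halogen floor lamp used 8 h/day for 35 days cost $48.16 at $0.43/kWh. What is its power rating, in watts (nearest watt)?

400 W

Energy = $48.16 ÷ $0.43/kWh = 112 kWh
Runtime = 8 h/day × 35 days = 280 h
Power = 112 kWh ÷ 280 h = 0.4 kW = 400 W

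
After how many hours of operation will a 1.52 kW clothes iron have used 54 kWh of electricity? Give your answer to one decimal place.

35.5 h

Hours = 54 kWh ÷ 1.52 kW = 35.5 h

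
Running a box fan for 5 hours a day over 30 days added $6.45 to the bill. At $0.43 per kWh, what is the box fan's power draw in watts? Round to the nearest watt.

Energy = $6.45 ÷ $0.43/kWh = 15 kWh
Runtime = 5 h/day × 30 days = 150 h
Power = 15 kWh ÷ 150 h = 0.1 kW = 100 W

100 W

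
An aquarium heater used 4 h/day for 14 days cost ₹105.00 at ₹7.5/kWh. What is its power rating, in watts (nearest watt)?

Energy = ₹105.00 ÷ ₹7.5/kWh = 14 kWh
Runtime = 4 h/day × 14 days = 56 h
Power = 14 kWh ÷ 56 h = 0.25 kW = 250 W

250 W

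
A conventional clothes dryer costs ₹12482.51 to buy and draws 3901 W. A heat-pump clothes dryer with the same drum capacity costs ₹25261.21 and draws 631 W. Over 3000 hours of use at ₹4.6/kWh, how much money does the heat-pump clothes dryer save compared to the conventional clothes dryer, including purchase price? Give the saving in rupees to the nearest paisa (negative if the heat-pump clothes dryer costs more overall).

₹32347.30

conventional clothes dryer: ₹12482.51 + (3901/1000) kW × 3000 h × ₹4.6 = ₹12482.51 + ₹53833.8 = ₹66316.31
heat-pump clothes dryer: ₹25261.21 + (631/1000) kW × 3000 h × ₹4.6 = ₹25261.21 + ₹8707.8 = ₹33969.01
Saving = ₹66316.31 − ₹33969.01 = ₹32347.3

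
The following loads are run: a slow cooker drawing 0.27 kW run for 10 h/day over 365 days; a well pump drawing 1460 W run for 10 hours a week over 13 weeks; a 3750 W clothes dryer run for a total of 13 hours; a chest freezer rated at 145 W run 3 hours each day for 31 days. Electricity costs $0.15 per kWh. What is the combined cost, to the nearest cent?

$185.63

slow cooker: Runtime = 10 h/day × 365 days = 3650 h
slow cooker: 0.27 kW × 3650 h = 985.5 kWh
well pump: Runtime = 10 h/week × 13 weeks = 130 h
well pump: 1.46 kW × 130 h = 189.8 kWh
clothes dryer: 3.75 kW × 13 h = 48.75 kWh
chest freezer: Runtime = 3 h/day × 31 days = 93 h
chest freezer: 0.145 kW × 93 h = 13.485 kWh
Total energy = 1237.535 kWh
Cost = 1237.535 × $0.15 = $185.63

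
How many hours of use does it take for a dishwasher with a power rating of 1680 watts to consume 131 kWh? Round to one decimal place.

Hours = 131 kWh ÷ 1.68 kW = 78.0 h

78.0 h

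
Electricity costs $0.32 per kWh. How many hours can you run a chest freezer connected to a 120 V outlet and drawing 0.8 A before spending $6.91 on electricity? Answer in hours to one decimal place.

224.9 h

Power = 0.8 A × 120 V = 96 W = 0.096 kW
Energy available = $6.91 ÷ $0.32/kWh = 21.5938 kWh
Hours = 21.5938 kWh ÷ 0.096 kW = 224.9 h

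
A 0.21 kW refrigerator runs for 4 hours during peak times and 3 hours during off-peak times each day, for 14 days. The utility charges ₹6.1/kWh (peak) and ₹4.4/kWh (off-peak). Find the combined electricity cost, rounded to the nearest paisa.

Peak energy = 0.21 kW × 4 h × 14 = 11.76 kWh
Off-peak energy = 0.21 kW × 3 h × 14 = 8.82 kWh
Cost = 11.76 × ₹6.1 + 8.82 × ₹4.4 = ₹71.736 + ₹38.808 = ₹110.54

₹110.54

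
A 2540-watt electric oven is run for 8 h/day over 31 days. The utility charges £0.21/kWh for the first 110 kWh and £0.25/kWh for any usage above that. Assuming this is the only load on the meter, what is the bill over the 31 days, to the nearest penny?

£153.08

Runtime = 8 h/day × 31 days = 248 h
Energy = 2.54 kW × 248 h = 629.92 kWh
Tier 1 (0–110 kWh): 110 × £0.21 = £23.1
Above 110 kWh: 519.92 × £0.25 = £129.98
Bill = £153.08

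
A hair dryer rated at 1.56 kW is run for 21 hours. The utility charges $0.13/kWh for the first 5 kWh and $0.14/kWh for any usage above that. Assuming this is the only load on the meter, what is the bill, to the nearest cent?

Energy = 1.56 kW × 21 h = 32.76 kWh
Tier 1 (0–5 kWh): 5 × $0.13 = $0.65
Above 5 kWh: 27.76 × $0.14 = $3.8864
Bill = $4.54

$4.54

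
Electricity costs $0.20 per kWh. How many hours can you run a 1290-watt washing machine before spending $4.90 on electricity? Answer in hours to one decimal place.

19.0 h

Energy available = $4.90 ÷ $0.20/kWh = 24.5 kWh
Hours = 24.5 kWh ÷ 1.29 kW = 19.0 h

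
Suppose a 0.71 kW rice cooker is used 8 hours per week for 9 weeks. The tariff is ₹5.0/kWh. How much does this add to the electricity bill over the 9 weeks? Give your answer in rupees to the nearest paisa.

₹255.60

Runtime = 8 h/week × 9 weeks = 72 h
Energy = 0.71 kW × 72 h = 51.12 kWh
Cost = 51.12 kWh × ₹5.0/kWh = ₹255.60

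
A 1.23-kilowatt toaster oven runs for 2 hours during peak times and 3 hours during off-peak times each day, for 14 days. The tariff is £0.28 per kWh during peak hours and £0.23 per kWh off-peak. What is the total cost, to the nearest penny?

£21.53

Peak energy = 1.23 kW × 2 h × 14 = 34.44 kWh
Off-peak energy = 1.23 kW × 3 h × 14 = 51.66 kWh
Cost = 34.44 × £0.28 + 51.66 × £0.23 = £9.6432 + £11.8818 = £21.53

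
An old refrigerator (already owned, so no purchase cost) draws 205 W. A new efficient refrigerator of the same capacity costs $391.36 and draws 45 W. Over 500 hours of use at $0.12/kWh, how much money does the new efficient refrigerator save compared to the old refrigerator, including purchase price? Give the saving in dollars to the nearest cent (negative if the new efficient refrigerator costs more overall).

old refrigerator: $0.00 + (205/1000) kW × 500 h × $0.12 = $0.00 + $12.3 = $12.3
new efficient refrigerator: $391.36 + (45/1000) kW × 500 h × $0.12 = $391.36 + $2.7 = $394.06
Saving = $12.3 − $394.06 = −$381.76

-$381.76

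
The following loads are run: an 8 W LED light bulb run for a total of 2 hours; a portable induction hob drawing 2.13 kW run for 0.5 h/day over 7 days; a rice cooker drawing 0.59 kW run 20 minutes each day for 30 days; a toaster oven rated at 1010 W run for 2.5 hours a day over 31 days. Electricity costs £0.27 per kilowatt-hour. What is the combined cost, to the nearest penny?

LED light bulb: 0.008 kW × 2 h = 0.016 kWh
portable induction hob: Runtime = 0.5 h/day × 7 days = 3.5 h
portable induction hob: 2.13 kW × 3.5 h = 7.455 kWh
rice cooker: Runtime = 20 min × 30 = 600 min = 10 h
rice cooker: 0.59 kW × 10 h = 5.9 kWh
toaster oven: Runtime = 2.5 h/day × 31 days = 77.5 h
toaster oven: 1.01 kW × 77.5 h = 78.275 kWh
Total energy = 91.646 kWh
Cost = 91.646 × £0.27 = £24.74

£24.74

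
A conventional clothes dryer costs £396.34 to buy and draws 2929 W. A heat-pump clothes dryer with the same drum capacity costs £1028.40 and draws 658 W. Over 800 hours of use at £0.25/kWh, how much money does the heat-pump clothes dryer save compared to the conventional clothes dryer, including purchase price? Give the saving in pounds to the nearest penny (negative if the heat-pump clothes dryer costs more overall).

conventional clothes dryer: £396.34 + (2929/1000) kW × 800 h × £0.25 = £396.34 + £585.8 = £982.14
heat-pump clothes dryer: £1028.40 + (658/1000) kW × 800 h × £0.25 = £1028.40 + £131.6 = £1160
Saving = £982.14 − £1160 = −£177.86

-£177.86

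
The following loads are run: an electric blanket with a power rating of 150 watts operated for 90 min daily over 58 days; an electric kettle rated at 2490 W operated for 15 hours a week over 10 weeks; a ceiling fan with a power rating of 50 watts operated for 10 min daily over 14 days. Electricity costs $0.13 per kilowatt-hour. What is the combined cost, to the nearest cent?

$50.27

electric blanket: Runtime = 90 min × 58 = 5220 min = 87 h
electric blanket: 0.15 kW × 87 h = 13.05 kWh
electric kettle: Runtime = 15 h/week × 10 weeks = 150 h
electric kettle: 2.49 kW × 150 h = 373.5 kWh
ceiling fan: Runtime = 10 min × 14 = 140 min = 2.333333… h
ceiling fan: 0.05 kW × 2.333333… h = 0.116666… kWh
Total energy = 386.666666… kWh
Cost = 386.666666… × $0.13 = $50.27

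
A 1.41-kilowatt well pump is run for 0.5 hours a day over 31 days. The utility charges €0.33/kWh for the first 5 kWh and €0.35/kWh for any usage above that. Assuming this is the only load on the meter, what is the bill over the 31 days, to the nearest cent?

€7.55

Runtime = 0.5 h/day × 31 days = 15.5 h
Energy = 1.41 kW × 15.5 h = 21.855 kWh
Tier 1 (0–5 kWh): 5 × €0.33 = €1.65
Above 5 kWh: 16.855 × €0.35 = €5.89925
Bill = €7.55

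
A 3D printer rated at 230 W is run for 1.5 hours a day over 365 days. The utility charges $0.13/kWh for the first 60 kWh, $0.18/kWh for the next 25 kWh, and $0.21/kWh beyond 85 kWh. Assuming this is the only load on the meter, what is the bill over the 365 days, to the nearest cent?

$20.89

Runtime = 1.5 h/day × 365 days = 547.5 h
Energy = 0.23 kW × 547.5 h = 125.925 kWh
Tier 1 (0–60 kWh): 60 × $0.13 = $7.8
Tier 2 (60–85 kWh): 25 × $0.18 = $4.5
Above 85 kWh: 40.925 × $0.21 = $8.59425
Bill = $20.89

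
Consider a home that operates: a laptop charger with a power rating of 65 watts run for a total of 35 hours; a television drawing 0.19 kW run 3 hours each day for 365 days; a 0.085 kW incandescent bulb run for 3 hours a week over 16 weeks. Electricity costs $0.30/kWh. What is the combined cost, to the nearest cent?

$64.32

laptop charger: 0.065 kW × 35 h = 2.275 kWh
television: Runtime = 3 h/day × 365 days = 1095 h
television: 0.19 kW × 1095 h = 208.05 kWh
incandescent bulb: Runtime = 3 h/week × 16 weeks = 48 h
incandescent bulb: 0.085 kW × 48 h = 4.08 kWh
Total energy = 214.405 kWh
Cost = 214.405 × $0.30 = $64.32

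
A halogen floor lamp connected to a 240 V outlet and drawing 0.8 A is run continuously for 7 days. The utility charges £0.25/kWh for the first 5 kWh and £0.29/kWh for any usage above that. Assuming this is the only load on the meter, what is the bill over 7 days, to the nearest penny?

£9.15

Power = 0.8 A × 240 V = 192 W = 0.192 kW
Runtime = 24 h × 7 = 168 h
Energy = 0.192 kW × 168 h = 32.256 kWh
Tier 1 (0–5 kWh): 5 × £0.25 = £1.25
Above 5 kWh: 27.256 × £0.29 = £7.90424
Bill = £9.15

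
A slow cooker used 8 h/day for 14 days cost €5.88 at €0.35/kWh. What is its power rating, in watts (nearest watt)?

150 W

Energy = €5.88 ÷ €0.35/kWh = 16.8 kWh
Runtime = 8 h/day × 14 days = 112 h
Power = 16.8 kWh ÷ 112 h = 0.15 kW = 150 W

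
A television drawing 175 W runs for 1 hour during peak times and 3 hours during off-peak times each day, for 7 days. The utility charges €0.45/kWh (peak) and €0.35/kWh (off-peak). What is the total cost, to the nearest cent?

€1.84

Peak energy = 0.175 kW × 1 h × 7 = 1.225 kWh
Off-peak energy = 0.175 kW × 3 h × 7 = 3.675 kWh
Cost = 1.225 × €0.45 + 3.675 × €0.35 = €0.55125 + €1.28625 = €1.84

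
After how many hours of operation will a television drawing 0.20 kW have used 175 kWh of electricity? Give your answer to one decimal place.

Hours = 175 kWh ÷ 0.2 kW = 875.0 h

875.0 h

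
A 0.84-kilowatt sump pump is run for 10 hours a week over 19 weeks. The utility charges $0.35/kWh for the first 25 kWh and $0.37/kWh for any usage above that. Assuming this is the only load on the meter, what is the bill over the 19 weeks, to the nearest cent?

Runtime = 10 h/week × 19 weeks = 190 h
Energy = 0.84 kW × 190 h = 159.6 kWh
Tier 1 (0–25 kWh): 25 × $0.35 = $8.75
Above 25 kWh: 134.6 × $0.37 = $49.802
Bill = $58.55

$58.55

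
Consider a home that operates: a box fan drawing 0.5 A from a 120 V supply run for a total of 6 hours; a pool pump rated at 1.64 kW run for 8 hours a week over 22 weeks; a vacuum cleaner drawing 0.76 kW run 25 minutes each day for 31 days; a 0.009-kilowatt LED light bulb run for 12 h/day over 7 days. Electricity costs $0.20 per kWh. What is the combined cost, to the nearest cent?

$59.91

box fan: Power = 0.5 A × 120 V = 60 W = 0.06 kW
box fan: 0.06 kW × 6 h = 0.36 kWh
pool pump: Runtime = 8 h/week × 22 weeks = 176 h
pool pump: 1.64 kW × 176 h = 288.64 kWh
vacuum cleaner: Runtime = 25 min × 31 = 775 min = 12.916666… h
vacuum cleaner: 0.76 kW × 12.916666… h = 9.816666… kWh
LED light bulb: Runtime = 12 h/day × 7 days = 84 h
LED light bulb: 0.009 kW × 84 h = 0.756 kWh
Total energy = 299.572666… kWh
Cost = 299.572666… × $0.20 = $59.91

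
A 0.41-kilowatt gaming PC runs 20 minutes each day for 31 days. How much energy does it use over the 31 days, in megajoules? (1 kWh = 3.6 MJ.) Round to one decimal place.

Runtime = 20 min × 31 = 620 min = 10.333333… h
Energy = 0.41 kW × 10.333333… h = 4.236666… kWh
= 4.236666… × 3.6 MJ = 15.3 MJ

15.3 MJ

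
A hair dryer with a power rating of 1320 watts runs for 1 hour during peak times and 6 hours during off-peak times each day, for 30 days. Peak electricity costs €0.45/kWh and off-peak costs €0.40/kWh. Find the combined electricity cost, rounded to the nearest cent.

Peak energy = 1.32 kW × 1 h × 30 = 39.6 kWh
Off-peak energy = 1.32 kW × 6 h × 30 = 237.6 kWh
Cost = 39.6 × €0.45 + 237.6 × €0.40 = €17.82 + €95.04 = €112.86

€112.86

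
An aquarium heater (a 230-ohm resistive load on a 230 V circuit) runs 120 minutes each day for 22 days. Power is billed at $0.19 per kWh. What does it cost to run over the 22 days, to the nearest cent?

Power = V²/R = 230²/230 = 230 W = 0.23 kW
Runtime = 120 min × 22 = 2640 min = 44 h
Energy = 0.23 kW × 44 h = 10.12 kWh
Cost = 10.12 kWh × $0.19/kWh = $1.92

$1.92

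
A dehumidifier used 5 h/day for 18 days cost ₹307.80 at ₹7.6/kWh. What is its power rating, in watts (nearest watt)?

Energy = ₹307.80 ÷ ₹7.6/kWh = 40.5 kWh
Runtime = 5 h/day × 18 days = 90 h
Power = 40.5 kWh ÷ 90 h = 0.45 kW = 450 W

450 W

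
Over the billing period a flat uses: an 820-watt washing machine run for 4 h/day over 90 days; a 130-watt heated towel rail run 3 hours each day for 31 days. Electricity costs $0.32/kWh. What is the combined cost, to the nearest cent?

$98.33

washing machine: Runtime = 4 h/day × 90 days = 360 h
washing machine: 0.82 kW × 360 h = 295.2 kWh
heated towel rail: Runtime = 3 h/day × 31 days = 93 h
heated towel rail: 0.13 kW × 93 h = 12.09 kWh
Total energy = 307.29 kWh
Cost = 307.29 × $0.32 = $98.33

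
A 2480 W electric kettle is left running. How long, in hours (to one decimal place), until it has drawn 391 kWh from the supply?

157.7 h

Hours = 391 kWh ÷ 2.48 kW = 157.7 h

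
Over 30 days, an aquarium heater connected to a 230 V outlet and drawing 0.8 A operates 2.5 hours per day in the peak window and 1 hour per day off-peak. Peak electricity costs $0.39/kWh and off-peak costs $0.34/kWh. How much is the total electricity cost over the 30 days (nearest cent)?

$7.26

Power = 0.8 A × 230 V = 184 W = 0.184 kW
Peak energy = 0.184 kW × 2.5 h × 30 = 13.8 kWh
Off-peak energy = 0.184 kW × 1 h × 30 = 5.52 kWh
Cost = 13.8 × $0.39 + 5.52 × $0.34 = $5.382 + $1.8768 = $7.26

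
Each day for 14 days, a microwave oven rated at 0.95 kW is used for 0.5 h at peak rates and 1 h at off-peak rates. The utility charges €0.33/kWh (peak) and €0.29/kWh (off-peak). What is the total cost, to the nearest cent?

Peak energy = 0.95 kW × 0.5 h × 14 = 6.65 kWh
Off-peak energy = 0.95 kW × 1 h × 14 = 13.3 kWh
Cost = 6.65 × €0.33 + 13.3 × €0.29 = €2.1945 + €3.857 = €6.05

€6.05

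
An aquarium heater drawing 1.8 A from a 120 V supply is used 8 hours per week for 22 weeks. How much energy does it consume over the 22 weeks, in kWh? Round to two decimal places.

Power = 1.8 A × 120 V = 216 W = 0.216 kW
Runtime = 8 h/week × 22 weeks = 176 h
Energy = 0.216 kW × 176 h = 38.016 kWh ≈ 38.02 kWh

38.02 kWh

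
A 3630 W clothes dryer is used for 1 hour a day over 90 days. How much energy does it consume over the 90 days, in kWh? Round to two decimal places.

Runtime = 1 h/day × 90 days = 90 h
Energy = 3.63 kW × 90 h = 326.7 kWh

326.70 kWh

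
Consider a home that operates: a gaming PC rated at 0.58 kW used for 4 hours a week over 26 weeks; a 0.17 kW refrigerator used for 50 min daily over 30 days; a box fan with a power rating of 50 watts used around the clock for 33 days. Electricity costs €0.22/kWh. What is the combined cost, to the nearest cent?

gaming PC: Runtime = 4 h/week × 26 weeks = 104 h
gaming PC: 0.58 kW × 104 h = 60.32 kWh
refrigerator: Runtime = 50 min × 30 = 1500 min = 25 h
refrigerator: 0.17 kW × 25 h = 4.25 kWh
box fan: Runtime = 24 h × 33 = 792 h
box fan: 0.05 kW × 792 h = 39.6 kWh
Total energy = 104.17 kWh
Cost = 104.17 × €0.22 = €22.92

€22.92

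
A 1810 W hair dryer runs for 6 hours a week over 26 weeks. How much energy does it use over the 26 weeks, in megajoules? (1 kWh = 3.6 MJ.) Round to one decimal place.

Runtime = 6 h/week × 26 weeks = 156 h
Energy = 1.81 kW × 156 h = 282.36 kWh
= 282.36 × 3.6 MJ = 1016.5 MJ

1016.5 MJ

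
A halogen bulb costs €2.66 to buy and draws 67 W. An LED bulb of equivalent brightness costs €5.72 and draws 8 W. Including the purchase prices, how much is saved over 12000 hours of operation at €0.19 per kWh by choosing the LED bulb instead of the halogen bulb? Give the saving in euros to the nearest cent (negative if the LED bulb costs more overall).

halogen bulb: €2.66 + (67/1000) kW × 12000 h × €0.19 = €2.66 + €152.76 = €155.42
LED bulb: €5.72 + (8/1000) kW × 12000 h × €0.19 = €5.72 + €18.24 = €23.96
Saving = €155.42 − €23.96 = €131.46

€131.46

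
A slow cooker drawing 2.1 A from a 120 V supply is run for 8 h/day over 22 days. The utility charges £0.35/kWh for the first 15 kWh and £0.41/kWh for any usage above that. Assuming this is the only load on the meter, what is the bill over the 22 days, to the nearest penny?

£17.28

Power = 2.1 A × 120 V = 252 W = 0.252 kW
Runtime = 8 h/day × 22 days = 176 h
Energy = 0.252 kW × 176 h = 44.352 kWh
Tier 1 (0–15 kWh): 15 × £0.35 = £5.25
Above 15 kWh: 29.352 × £0.41 = £12.03432
Bill = £17.28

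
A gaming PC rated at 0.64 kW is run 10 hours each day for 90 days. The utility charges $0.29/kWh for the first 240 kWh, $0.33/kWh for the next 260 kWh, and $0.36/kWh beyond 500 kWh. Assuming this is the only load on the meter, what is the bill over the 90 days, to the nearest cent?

Runtime = 10 h/day × 90 days = 900 h
Energy = 0.64 kW × 900 h = 576 kWh
Tier 1 (0–240 kWh): 240 × $0.29 = $69.6
Tier 2 (240–500 kWh): 260 × $0.33 = $85.8
Above 500 kWh: 76 × $0.36 = $27.36
Bill = $182.76

$182.76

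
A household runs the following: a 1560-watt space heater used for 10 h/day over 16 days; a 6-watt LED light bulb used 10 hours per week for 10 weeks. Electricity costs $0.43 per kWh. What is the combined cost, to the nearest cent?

$107.59

space heater: Runtime = 10 h/day × 16 days = 160 h
space heater: 1.56 kW × 160 h = 249.6 kWh
LED light bulb: Runtime = 10 h/week × 10 weeks = 100 h
LED light bulb: 0.006 kW × 100 h = 0.6 kWh
Total energy = 250.2 kWh
Cost = 250.2 × $0.43 = $107.59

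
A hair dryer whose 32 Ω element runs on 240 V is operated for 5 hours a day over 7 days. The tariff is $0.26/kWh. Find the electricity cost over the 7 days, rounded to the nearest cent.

Power = V²/R = 240²/32 = 1800 W = 1.8 kW
Runtime = 5 h/day × 7 days = 35 h
Energy = 1.8 kW × 35 h = 63 kWh
Cost = 63 kWh × $0.26/kWh = $16.38

$16.38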